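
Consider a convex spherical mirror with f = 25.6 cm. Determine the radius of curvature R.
R = 2|f| = 51.2 cm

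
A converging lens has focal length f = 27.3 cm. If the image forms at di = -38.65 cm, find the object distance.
1/do = 1/f − 1/di → do = 16 cm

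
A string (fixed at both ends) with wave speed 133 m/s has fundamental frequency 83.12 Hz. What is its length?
L = v/(2f₁) = 0.8 m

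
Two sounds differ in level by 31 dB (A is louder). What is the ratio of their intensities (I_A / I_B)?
I_A/I_B = 10^(Δβ/10) = 1259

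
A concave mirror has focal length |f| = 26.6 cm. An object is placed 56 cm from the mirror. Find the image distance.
f = +26.6 cm (concave); 1/di = 1/f − 1/do → di = 50.67 cm (real image, in front of mirror)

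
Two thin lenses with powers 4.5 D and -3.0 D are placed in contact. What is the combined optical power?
P_total = P₁ + P₂ = 1.5 D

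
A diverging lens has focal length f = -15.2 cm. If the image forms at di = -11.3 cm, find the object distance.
1/do = 1/f − 1/di → do = 44.04 cm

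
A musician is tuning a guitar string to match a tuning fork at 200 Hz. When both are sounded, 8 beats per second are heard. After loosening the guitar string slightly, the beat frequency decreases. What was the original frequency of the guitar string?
208 Hz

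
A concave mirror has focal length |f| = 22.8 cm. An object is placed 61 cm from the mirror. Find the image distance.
f = +22.8 cm (concave); 1/di = 1/f − 1/do → di = 36.41 cm (real image, in front of mirror)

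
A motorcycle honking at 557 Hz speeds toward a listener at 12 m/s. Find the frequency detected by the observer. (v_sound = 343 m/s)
f_obs = f·v/(v − v_s) = 577.2 Hz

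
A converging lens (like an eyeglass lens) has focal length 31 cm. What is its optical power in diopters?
P = 1/f = 3.226 D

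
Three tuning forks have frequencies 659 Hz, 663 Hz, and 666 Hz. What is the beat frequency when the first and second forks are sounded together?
4 Hz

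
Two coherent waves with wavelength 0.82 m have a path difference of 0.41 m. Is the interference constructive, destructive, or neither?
destructive — path difference = 0.5λ, an odd multiple of λ/2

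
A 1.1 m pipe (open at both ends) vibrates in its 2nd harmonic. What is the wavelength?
λₙ = 2L/n = 1.1 m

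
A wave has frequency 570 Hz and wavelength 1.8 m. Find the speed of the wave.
v = fλ = 1026 m/s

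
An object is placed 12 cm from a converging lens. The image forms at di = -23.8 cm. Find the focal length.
1/f = 1/do + 1/di → f = 24.2 cm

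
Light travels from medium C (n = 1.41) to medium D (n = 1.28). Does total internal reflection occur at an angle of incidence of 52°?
θc = arcsin(n₂/n₁) = 65.2°; 52° < θc, so no — the ray refracts.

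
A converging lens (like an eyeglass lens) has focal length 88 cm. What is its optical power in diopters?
P = 1/f = 1.136 D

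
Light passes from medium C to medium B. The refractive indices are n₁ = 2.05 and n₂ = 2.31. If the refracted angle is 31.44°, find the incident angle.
sin θ₁ = (n₂/n₁)·sin θ₂ → θ₁ = 36°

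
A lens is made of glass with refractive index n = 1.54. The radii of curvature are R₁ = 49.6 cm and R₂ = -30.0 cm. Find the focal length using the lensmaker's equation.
1/f = (n − 1)(1/R₁ − 1/R₂) → f = 34.62 cm (converging lens)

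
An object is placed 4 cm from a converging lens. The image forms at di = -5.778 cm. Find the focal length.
1/f = 1/do + 1/di → f = 13 cm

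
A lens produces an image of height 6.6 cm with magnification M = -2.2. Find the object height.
ho = |hi|/|M| = 3 cm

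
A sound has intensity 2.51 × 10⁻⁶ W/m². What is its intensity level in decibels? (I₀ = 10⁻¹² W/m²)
β = 10·log₁₀(I/I₀) = 64 dB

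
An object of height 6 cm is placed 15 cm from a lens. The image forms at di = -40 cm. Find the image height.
hi = (-di/do) × ho = 16 cm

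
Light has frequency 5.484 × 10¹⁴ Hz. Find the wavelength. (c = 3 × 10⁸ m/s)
λ = c/f = 547 nm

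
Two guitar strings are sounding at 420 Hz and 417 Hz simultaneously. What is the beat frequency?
3 Hz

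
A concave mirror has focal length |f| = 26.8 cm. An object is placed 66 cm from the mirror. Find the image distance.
f = +26.8 cm (concave); 1/di = 1/f − 1/do → di = 45.12 cm (real image, in front of mirror)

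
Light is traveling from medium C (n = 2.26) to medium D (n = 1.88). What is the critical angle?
θc = arcsin(n₂/n₁) = 56.29°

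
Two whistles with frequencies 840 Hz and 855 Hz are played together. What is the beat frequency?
15 Hz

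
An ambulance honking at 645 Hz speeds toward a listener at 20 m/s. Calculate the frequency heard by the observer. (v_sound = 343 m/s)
f_obs = f·v/(v − v_s) = 684.9 Hz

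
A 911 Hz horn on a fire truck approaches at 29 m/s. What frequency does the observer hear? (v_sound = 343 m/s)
f_obs = f·v/(v − v_s) = 995.1 Hz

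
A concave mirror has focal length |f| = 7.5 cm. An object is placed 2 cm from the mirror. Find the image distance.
f = +7.5 cm (concave); 1/di = 1/f − 1/do → di = -2.727 cm (virtual image, behind mirror)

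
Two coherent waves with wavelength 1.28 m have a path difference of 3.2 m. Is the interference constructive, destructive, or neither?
destructive — path difference = 2.5λ, an odd multiple of λ/2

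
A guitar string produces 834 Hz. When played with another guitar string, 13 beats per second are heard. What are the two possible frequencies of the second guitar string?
f₂ = 834 ± 13 Hz → 847 Hz or 821 Hz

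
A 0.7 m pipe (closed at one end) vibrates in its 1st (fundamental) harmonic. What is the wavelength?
λₙ = 4L/n = 2.8 m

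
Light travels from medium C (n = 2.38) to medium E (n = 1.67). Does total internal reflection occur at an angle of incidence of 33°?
θc = arcsin(n₂/n₁) = 44.56°; 33° < θc, so no — the ray refracts.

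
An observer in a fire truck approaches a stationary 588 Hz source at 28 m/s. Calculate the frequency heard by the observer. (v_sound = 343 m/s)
f_obs = f·(v + v_o)/v = 636 Hz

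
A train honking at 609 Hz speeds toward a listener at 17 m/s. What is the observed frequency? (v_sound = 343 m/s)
f_obs = f·v/(v − v_s) = 640.8 Hz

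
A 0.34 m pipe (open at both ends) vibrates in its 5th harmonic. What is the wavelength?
λₙ = 2L/n = 0.136 m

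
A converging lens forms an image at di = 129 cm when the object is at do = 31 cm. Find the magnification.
M = −di/do = -4.161 (inverted image)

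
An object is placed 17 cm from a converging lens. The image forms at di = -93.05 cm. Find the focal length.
1/f = 1/do + 1/di → f = 20.8 cm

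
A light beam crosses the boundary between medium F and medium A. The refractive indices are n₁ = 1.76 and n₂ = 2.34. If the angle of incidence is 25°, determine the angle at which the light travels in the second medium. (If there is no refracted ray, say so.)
sin θ₂ = (n₁/n₂)·sin θ₁ = 0.3179 → θ₂ = 18.53°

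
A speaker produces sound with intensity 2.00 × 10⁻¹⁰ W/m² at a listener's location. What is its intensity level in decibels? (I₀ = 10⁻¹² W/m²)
β = 10·log₁₀(I/I₀) = 23.01 dB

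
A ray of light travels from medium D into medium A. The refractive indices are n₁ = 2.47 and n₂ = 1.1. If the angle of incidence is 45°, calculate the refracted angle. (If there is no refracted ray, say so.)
sin θ₂ = (n₁/n₂)·sin θ₁ = 1.588 > 1, so there is no refracted ray — the light undergoes total internal reflection.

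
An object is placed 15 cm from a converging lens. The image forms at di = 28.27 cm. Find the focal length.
1/f = 1/do + 1/di → f = 9.8 cm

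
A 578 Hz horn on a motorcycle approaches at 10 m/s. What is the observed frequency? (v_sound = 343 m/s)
f_obs = f·v/(v − v_s) = 595.4 Hz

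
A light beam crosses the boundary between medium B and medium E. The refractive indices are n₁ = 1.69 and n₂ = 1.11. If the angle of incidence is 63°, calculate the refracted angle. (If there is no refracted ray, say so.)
sin θ₂ = (n₁/n₂)·sin θ₁ = 1.357 > 1, so there is no refracted ray — the light undergoes total internal reflection.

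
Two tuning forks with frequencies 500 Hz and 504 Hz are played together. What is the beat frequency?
4 Hz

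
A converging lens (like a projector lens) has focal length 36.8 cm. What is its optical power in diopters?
P = 1/f = 2.717 D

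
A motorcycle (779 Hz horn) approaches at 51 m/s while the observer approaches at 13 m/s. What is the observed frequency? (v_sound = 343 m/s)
f_obs = f·(v + v_o)/(v − v_s) = 949.7 Hz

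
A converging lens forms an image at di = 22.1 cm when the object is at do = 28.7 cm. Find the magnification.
M = −di/do = -0.77 (inverted image)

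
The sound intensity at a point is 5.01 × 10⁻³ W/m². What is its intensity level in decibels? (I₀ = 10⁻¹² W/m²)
β = 10·log₁₀(I/I₀) = 97 dB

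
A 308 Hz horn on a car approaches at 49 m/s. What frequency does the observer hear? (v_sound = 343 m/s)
f_obs = f·v/(v − v_s) = 359.3 Hz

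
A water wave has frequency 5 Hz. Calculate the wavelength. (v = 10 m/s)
λ = v/f = 2 m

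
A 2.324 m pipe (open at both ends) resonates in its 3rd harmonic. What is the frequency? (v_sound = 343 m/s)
fₙ = nv/(2L) = 221.4 Hz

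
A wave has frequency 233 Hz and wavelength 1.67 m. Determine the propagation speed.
v = fλ = 389.1 m/s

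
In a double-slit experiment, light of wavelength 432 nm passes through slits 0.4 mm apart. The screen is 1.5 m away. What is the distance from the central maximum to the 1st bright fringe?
y = mλL/d = 1.62 mm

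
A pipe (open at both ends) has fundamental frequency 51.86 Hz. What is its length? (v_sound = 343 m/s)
L = v/(2f₁) = 3.307 m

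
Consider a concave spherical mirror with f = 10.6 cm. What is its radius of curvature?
R = 2|f| = 21.2 cm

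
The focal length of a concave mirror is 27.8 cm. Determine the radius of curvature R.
R = 2|f| = 55.6 cm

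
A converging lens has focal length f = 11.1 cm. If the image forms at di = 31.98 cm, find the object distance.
1/do = 1/f − 1/di → do = 17 cm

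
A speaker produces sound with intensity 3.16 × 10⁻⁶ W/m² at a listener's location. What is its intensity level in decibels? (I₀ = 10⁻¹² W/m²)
β = 10·log₁₀(I/I₀) = 65 dB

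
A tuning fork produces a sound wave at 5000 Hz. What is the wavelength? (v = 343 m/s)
λ = v/f = 0.0686 m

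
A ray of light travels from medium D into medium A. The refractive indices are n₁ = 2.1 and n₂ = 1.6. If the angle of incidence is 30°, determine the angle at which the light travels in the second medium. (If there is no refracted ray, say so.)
sin θ₂ = (n₁/n₂)·sin θ₁ = 0.6562 → θ₂ = 41.01°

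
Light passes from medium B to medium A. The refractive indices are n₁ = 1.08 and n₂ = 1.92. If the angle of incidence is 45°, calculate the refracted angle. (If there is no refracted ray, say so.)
sin θ₂ = (n₁/n₂)·sin θ₁ = 0.3977 → θ₂ = 23.44°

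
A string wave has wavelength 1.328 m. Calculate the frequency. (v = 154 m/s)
f = v/λ = 116 Hz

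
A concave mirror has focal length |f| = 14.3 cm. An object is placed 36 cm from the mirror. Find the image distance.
f = +14.3 cm (concave); 1/di = 1/f − 1/do → di = 23.72 cm (real image, in front of mirror)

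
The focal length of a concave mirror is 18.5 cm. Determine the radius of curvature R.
R = 2|f| = 37 cm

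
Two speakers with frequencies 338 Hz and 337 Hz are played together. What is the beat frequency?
1 Hz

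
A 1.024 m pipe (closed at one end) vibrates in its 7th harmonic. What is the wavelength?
λₙ = 4L/n = 0.5851 m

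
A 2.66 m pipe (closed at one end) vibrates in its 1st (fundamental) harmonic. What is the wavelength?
λₙ = 4L/n = 10.64 m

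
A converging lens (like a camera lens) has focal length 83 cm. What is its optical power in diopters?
P = 1/f = 1.205 D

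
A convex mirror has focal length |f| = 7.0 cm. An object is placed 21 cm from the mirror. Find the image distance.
f = −7.0 cm (convex); 1/di = 1/f − 1/do → di = -5.25 cm (virtual image, behind mirror)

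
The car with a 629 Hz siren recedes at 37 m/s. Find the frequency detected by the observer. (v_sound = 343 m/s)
f_obs = f·v/(v + v_s) = 567.8 Hz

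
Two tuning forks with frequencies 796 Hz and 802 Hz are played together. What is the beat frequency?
6 Hz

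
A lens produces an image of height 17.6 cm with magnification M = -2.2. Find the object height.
ho = |hi|/|M| = 8 cm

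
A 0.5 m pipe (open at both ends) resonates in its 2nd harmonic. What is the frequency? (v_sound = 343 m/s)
fₙ = nv/(2L) = 686 Hz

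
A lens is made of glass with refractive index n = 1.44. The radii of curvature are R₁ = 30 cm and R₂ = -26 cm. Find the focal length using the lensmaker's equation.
1/f = (n − 1)(1/R₁ − 1/R₂) → f = 31.66 cm (converging lens)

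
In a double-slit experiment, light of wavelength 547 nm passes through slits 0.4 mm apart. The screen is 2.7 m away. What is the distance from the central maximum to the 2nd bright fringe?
y = mλL/d = 7.385 mm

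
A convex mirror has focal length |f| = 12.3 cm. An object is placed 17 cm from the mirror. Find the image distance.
f = −12.3 cm (convex); 1/di = 1/f − 1/do → di = -7.137 cm (virtual image, behind mirror)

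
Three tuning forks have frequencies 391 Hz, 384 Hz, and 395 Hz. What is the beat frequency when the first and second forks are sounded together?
7 Hz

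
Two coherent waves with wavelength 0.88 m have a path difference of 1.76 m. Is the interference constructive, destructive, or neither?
constructive — path difference = 2λ, a whole number of wavelengths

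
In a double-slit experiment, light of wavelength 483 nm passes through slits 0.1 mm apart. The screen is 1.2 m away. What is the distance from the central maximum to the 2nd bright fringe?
y = mλL/d = 11.59 mm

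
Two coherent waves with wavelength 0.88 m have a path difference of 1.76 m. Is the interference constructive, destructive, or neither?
constructive — path difference = 2λ, a whole number of wavelengths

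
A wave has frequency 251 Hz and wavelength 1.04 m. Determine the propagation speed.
v = fλ = 261 m/s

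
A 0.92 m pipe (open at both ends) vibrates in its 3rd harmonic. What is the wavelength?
λₙ = 2L/n = 0.6133 m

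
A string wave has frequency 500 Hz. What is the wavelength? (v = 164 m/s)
λ = v/f = 0.328 m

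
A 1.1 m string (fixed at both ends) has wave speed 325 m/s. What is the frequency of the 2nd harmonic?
fₙ = nv/(2L) = 295.5 Hz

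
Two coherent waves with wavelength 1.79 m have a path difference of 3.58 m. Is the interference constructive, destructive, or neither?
constructive — path difference = 2λ, a whole number of wavelengths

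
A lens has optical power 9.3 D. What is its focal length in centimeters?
f = 1/P = 10.75 cm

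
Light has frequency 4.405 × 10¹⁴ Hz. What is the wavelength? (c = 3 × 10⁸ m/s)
λ = c/f = 681 nm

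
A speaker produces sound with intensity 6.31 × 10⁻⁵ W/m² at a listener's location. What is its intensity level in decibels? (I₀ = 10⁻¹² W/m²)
β = 10·log₁₀(I/I₀) = 78 dB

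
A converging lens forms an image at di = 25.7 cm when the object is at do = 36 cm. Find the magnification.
M = −di/do = -0.7139 (inverted image)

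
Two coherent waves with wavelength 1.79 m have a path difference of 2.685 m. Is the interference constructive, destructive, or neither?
destructive — path difference = 1.5λ, an odd multiple of λ/2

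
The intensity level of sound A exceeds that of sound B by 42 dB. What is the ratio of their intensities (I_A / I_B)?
I_A/I_B = 10^(Δβ/10) = 15850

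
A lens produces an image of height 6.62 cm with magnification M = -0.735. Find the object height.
ho = |hi|/|M| = 9.007 cm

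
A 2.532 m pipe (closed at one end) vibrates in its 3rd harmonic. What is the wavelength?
λₙ = 4L/n = 3.376 m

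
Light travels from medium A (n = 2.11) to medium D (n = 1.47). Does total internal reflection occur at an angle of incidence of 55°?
θc = arcsin(n₂/n₁) = 44.16°; 55° > θc, so yes — total internal reflection.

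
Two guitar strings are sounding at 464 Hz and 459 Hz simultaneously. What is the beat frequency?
5 Hz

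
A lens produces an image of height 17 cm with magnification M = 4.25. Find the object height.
ho = |hi|/|M| = 4 cm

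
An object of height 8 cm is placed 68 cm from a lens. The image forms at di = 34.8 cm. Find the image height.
hi = (-di/do) × ho = -4.094 cm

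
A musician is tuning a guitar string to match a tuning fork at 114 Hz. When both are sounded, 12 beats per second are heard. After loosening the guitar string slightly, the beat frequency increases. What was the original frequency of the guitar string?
102 Hz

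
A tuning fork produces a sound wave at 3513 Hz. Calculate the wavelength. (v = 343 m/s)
λ = v/f = 0.09764 m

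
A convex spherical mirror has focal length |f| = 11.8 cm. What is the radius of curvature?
R = 2|f| = 23.6 cm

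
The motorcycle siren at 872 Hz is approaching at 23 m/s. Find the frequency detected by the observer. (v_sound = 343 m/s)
f_obs = f·v/(v − v_s) = 934.7 Hz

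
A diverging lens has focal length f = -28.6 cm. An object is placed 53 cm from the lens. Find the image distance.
1/di = 1/f − 1/do → di = -18.58 cm (virtual image)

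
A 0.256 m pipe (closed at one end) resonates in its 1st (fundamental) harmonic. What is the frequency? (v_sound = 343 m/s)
fₙ = nv/(4L) = 335 Hz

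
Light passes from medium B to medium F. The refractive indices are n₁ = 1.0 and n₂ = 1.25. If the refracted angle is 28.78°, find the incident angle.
sin θ₁ = (n₂/n₁)·sin θ₂ → θ₁ = 37°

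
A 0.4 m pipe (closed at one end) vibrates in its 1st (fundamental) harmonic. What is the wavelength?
λₙ = 4L/n = 1.6 m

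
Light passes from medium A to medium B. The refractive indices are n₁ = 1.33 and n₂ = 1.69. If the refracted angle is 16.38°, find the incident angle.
sin θ₁ = (n₂/n₁)·sin θ₂ → θ₁ = 21°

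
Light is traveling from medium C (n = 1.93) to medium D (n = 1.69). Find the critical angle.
θc = arcsin(n₂/n₁) = 61.12°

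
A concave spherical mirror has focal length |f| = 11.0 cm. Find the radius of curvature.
R = 2|f| = 22 cm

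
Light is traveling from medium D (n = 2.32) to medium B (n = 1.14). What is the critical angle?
θc = arcsin(n₂/n₁) = 29.43°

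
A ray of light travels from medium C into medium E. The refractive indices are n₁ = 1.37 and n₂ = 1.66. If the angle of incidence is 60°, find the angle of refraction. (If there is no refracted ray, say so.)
sin θ₂ = (n₁/n₂)·sin θ₁ = 0.7147 → θ₂ = 45.62°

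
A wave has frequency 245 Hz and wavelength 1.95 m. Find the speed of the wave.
v = fλ = 477.8 m/s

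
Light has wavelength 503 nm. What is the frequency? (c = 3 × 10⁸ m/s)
f = c/λ = 5.964 × 10¹⁴ Hz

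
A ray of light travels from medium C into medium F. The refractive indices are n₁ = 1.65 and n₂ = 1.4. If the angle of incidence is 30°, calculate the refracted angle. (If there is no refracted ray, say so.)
sin θ₂ = (n₁/n₂)·sin θ₁ = 0.5893 → θ₂ = 36.11°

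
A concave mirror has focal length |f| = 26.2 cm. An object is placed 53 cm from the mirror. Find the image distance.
f = +26.2 cm (concave); 1/di = 1/f − 1/do → di = 51.81 cm (real image, in front of mirror)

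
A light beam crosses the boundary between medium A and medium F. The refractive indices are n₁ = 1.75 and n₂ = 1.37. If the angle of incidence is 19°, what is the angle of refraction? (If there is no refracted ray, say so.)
sin θ₂ = (n₁/n₂)·sin θ₁ = 0.4159 → θ₂ = 24.57°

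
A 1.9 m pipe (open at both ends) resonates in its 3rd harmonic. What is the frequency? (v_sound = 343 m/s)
fₙ = nv/(2L) = 270.8 Hz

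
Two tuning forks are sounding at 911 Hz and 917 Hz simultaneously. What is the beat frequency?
6 Hz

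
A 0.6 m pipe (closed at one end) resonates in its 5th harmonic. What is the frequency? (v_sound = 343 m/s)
fₙ = nv/(4L) = 714.6 Hz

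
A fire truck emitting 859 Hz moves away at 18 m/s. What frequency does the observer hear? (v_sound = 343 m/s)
f_obs = f·v/(v + v_s) = 816.2 Hz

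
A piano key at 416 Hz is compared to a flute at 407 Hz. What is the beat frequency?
9 Hz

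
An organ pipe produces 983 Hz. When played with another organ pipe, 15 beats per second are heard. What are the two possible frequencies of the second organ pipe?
f₂ = 983 ± 15 Hz → 998 Hz or 968 Hz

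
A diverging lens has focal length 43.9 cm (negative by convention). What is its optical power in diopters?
P = 1/f = -2.278 D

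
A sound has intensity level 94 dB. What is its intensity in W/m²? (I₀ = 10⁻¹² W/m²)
I = I₀·10^(β/10) = 2.51 × 10⁻³ W/m²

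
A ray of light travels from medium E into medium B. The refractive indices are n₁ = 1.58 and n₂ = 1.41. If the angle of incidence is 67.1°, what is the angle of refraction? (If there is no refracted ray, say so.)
sin θ₂ = (n₁/n₂)·sin θ₁ = 1.032 > 1, so there is no refracted ray — the light undergoes total internal reflection.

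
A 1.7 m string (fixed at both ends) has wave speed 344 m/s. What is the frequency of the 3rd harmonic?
fₙ = nv/(2L) = 303.5 Hz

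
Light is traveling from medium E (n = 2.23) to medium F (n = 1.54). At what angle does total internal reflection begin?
θc = arcsin(n₂/n₁) = 43.68°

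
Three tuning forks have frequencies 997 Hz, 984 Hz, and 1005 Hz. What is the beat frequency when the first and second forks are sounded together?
13 Hz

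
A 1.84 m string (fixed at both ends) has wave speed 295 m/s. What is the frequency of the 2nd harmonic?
fₙ = nv/(2L) = 160.3 Hz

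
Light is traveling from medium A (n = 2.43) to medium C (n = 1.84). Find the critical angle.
θc = arcsin(n₂/n₁) = 49.22°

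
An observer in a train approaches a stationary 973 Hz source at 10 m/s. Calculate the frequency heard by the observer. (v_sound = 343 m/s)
f_obs = f·(v + v_o)/v = 1001 Hz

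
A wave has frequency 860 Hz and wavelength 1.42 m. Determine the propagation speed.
v = fλ = 1221 m/s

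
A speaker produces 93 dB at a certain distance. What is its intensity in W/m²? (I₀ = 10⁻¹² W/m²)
I = I₀·10^(β/10) = 2.00 × 10⁻³ W/m²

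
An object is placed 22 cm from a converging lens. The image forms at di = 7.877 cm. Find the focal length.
1/f = 1/do + 1/di → f = 5.8 cm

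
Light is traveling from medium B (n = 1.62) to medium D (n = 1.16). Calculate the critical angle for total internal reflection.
θc = arcsin(n₂/n₁) = 45.73°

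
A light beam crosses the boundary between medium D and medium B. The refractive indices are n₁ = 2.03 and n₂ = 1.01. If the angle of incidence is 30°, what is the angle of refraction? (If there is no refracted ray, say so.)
sin θ₂ = (n₁/n₂)·sin θ₁ = 1.005 > 1, so there is no refracted ray — the light undergoes total internal reflection.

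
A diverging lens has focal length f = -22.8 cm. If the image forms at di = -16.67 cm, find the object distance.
1/do = 1/f − 1/di → do = 62 cm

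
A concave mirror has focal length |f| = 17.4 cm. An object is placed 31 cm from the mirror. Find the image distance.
f = +17.4 cm (concave); 1/di = 1/f − 1/do → di = 39.66 cm (real image, in front of mirror)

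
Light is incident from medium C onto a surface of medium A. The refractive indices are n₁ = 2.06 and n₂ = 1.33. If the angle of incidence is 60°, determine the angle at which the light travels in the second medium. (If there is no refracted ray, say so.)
sin θ₂ = (n₁/n₂)·sin θ₁ = 1.341 > 1, so there is no refracted ray — the light undergoes total internal reflection.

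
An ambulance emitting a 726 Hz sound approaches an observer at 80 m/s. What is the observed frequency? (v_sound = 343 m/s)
f_obs = f·v/(v − v_s) = 946.8 Hz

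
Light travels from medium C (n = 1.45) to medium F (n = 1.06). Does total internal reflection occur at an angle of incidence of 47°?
θc = arcsin(n₂/n₁) = 46.97°; 47° > θc, so yes — total internal reflection.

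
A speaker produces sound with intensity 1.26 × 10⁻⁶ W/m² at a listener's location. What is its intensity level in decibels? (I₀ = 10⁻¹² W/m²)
β = 10·log₁₀(I/I₀) = 61 dB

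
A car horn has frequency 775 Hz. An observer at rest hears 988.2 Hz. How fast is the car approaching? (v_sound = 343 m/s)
v_s = v·(1 − f/f_obs) = 74 m/s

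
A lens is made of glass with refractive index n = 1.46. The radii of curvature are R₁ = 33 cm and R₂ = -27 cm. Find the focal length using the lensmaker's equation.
1/f = (n − 1)(1/R₁ − 1/R₂) → f = 32.28 cm (converging lens)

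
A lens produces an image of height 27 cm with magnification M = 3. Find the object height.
ho = |hi|/|M| = 9 cm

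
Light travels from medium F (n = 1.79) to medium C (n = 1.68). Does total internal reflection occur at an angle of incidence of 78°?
θc = arcsin(n₂/n₁) = 69.81°; 78° > θc, so yes — total internal reflection.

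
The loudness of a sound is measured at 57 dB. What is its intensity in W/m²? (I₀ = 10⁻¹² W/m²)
I = I₀·10^(β/10) = 5.01 × 10⁻⁷ W/m²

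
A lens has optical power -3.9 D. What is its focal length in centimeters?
f = 1/P = -25.64 cm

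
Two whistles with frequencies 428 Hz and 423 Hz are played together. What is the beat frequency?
5 Hz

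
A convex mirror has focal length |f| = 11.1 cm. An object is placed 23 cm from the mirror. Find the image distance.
f = −11.1 cm (convex); 1/di = 1/f − 1/do → di = -7.487 cm (virtual image, behind mirror)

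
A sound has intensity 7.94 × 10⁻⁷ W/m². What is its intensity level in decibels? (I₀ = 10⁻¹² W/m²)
β = 10·log₁₀(I/I₀) = 59 dB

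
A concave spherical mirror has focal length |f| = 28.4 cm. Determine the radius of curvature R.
R = 2|f| = 56.8 cm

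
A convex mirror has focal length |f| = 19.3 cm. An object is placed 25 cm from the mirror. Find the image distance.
f = −19.3 cm (convex); 1/di = 1/f − 1/do → di = -10.89 cm (virtual image, behind mirror)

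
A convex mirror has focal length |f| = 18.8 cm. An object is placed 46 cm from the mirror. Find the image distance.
f = −18.8 cm (convex); 1/di = 1/f − 1/do → di = -13.35 cm (virtual image, behind mirror)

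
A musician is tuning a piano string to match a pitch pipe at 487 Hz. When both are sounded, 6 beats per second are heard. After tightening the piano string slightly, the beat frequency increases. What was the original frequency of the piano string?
493 Hz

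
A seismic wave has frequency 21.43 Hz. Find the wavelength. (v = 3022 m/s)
λ = v/f = 141 m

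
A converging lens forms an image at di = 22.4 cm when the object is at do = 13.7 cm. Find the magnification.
M = −di/do = -1.635 (inverted image)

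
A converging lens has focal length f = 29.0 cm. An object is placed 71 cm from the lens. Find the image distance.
1/di = 1/f − 1/do → di = 49.02 cm (real image)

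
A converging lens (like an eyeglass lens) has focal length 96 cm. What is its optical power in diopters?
P = 1/f = 1.042 D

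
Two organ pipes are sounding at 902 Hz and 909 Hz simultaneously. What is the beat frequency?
7 Hz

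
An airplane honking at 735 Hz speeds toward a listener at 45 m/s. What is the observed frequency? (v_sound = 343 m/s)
f_obs = f·v/(v − v_s) = 846 Hz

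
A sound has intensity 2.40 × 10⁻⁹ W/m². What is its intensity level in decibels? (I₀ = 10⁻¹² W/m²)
β = 10·log₁₀(I/I₀) = 33.8 dB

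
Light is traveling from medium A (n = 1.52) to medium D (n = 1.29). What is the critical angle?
θc = arcsin(n₂/n₁) = 58.07°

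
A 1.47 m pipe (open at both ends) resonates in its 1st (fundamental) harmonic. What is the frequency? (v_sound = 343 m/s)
fₙ = nv/(2L) = 116.7 Hz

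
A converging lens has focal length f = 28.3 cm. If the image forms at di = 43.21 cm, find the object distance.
1/do = 1/f − 1/di → do = 82.01 cm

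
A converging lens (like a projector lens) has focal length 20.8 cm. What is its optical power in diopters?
P = 1/f = 4.808 D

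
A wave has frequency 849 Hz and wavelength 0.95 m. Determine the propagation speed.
v = fλ = 806.5 m/s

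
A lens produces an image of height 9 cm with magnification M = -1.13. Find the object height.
ho = |hi|/|M| = 7.965 cm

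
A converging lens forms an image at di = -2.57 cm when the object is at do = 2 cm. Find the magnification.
M = −di/do = 1.285 (upright image)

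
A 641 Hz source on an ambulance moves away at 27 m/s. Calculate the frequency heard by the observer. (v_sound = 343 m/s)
f_obs = f·v/(v + v_s) = 594.2 Hz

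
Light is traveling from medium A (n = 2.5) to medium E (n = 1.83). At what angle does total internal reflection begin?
θc = arcsin(n₂/n₁) = 47.05°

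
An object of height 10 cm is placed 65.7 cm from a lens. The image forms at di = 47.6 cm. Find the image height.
hi = (-di/do) × ho = -7.245 cm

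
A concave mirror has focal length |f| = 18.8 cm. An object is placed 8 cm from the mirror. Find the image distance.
f = +18.8 cm (concave); 1/di = 1/f − 1/do → di = -13.93 cm (virtual image, behind mirror)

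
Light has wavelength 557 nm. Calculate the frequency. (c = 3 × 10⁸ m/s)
f = c/λ = 5.386 × 10¹⁴ Hz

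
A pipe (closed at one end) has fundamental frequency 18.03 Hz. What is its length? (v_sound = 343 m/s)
L = v/(4f₁) = 4.756 m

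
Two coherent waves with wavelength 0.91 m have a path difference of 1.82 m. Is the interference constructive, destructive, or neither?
constructive — path difference = 2λ, a whole number of wavelengths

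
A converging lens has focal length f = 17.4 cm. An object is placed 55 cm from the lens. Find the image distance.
1/di = 1/f − 1/do → di = 25.45 cm (real image)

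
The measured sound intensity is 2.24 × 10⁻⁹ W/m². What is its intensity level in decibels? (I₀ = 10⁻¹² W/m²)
β = 10·log₁₀(I/I₀) = 33.5 dB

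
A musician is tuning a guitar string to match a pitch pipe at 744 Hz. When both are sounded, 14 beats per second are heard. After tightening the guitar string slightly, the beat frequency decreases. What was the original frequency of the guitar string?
730 Hz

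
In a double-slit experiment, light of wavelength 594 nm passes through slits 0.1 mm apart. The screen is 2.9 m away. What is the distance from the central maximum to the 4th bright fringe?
y = mλL/d = 68.9 mm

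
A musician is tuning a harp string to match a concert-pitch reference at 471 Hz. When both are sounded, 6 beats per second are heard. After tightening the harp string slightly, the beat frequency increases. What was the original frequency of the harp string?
477 Hz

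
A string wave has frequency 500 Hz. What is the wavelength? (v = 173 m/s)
λ = v/f = 0.346 m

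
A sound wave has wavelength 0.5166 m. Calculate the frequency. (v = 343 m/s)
f = v/λ = 664 Hz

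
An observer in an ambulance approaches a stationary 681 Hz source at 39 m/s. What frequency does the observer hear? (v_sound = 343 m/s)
f_obs = f·(v + v_o)/v = 758.4 Hz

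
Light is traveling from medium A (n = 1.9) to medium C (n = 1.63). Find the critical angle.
θc = arcsin(n₂/n₁) = 59.08°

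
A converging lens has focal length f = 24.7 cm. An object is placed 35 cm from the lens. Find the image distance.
1/di = 1/f − 1/do → di = 83.93 cm (real image)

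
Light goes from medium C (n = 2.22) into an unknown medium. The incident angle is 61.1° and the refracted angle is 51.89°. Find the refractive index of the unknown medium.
n₂ = n₁·sin θ₁ / sin θ₂ = 2.47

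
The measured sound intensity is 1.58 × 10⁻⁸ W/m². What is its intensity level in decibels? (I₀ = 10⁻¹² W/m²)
β = 10·log₁₀(I/I₀) = 41.99 dB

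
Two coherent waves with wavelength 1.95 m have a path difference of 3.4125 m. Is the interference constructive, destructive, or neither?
neither (partial) — path difference = 1.75λ, neither a whole number of wavelengths nor an odd multiple of λ/2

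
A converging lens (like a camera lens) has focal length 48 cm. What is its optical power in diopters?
P = 1/f = 2.083 D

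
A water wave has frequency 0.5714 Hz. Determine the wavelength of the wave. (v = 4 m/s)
λ = v/f = 7 m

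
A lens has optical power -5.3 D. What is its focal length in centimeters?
f = 1/P = -18.87 cm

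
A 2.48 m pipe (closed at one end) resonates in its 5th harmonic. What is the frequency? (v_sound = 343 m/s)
fₙ = nv/(4L) = 172.9 Hz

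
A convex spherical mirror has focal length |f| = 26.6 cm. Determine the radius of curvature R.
R = 2|f| = 53.2 cm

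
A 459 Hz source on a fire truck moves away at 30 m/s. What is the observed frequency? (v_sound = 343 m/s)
f_obs = f·v/(v + v_s) = 422.1 Hz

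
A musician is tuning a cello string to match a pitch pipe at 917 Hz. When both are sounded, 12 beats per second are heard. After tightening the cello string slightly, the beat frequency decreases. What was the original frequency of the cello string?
905 Hz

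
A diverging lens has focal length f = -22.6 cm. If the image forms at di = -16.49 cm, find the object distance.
1/do = 1/f − 1/di → do = 60.99 cm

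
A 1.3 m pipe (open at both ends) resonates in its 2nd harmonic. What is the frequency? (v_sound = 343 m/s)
fₙ = nv/(2L) = 263.8 Hz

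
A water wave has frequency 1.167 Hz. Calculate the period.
T = 1/f = 0.8569 s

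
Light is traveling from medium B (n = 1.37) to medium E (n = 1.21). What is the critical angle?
θc = arcsin(n₂/n₁) = 62.03°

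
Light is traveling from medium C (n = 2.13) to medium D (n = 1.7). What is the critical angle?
θc = arcsin(n₂/n₁) = 52.95°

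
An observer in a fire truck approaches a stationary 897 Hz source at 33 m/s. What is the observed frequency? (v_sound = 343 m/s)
f_obs = f·(v + v_o)/v = 983.3 Hz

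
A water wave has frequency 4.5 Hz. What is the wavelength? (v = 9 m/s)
λ = v/f = 2 m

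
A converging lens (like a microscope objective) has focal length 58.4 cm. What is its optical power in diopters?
P = 1/f = 1.712 D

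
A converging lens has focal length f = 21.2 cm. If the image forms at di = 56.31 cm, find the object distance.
1/do = 1/f − 1/di → do = 34 cm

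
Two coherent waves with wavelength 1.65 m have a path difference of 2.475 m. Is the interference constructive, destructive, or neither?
destructive — path difference = 1.5λ, an odd multiple of λ/2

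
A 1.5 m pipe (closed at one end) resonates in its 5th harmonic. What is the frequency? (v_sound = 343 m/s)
fₙ = nv/(4L) = 285.8 Hz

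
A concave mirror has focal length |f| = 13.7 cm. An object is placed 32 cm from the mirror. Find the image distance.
f = +13.7 cm (concave); 1/di = 1/f − 1/do → di = 23.96 cm (real image, in front of mirror)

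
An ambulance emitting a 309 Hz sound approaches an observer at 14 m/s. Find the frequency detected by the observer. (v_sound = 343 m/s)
f_obs = f·v/(v − v_s) = 322.1 Hz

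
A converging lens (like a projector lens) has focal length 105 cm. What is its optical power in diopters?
P = 1/f = 0.9524 D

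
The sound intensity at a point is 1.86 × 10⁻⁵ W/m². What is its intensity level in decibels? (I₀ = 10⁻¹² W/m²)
β = 10·log₁₀(I/I₀) = 72.7 dB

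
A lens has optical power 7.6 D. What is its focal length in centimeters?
f = 1/P = 13.16 cm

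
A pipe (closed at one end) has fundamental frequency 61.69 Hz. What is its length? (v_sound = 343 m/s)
L = v/(4f₁) = 1.39 m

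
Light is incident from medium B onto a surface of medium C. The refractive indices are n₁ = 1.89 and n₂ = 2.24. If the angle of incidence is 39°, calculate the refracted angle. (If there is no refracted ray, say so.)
sin θ₂ = (n₁/n₂)·sin θ₁ = 0.531 → θ₂ = 32.07°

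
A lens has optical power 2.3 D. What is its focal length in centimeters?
f = 1/P = 43.48 cm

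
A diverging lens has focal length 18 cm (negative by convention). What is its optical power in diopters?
P = 1/f = -5.556 D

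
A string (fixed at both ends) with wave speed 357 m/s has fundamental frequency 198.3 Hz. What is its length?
L = v/(2f₁) = 0.9002 m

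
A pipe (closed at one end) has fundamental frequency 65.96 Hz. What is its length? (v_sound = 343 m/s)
L = v/(4f₁) = 1.3 m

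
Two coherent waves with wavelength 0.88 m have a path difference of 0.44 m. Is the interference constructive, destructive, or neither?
destructive — path difference = 0.5λ, an odd multiple of λ/2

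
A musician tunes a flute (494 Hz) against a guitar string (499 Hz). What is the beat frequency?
5 Hz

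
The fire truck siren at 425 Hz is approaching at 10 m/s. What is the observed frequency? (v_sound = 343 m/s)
f_obs = f·v/(v − v_s) = 437.8 Hz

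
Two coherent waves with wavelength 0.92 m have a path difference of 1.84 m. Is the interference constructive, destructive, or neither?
constructive — path difference = 2λ, a whole number of wavelengths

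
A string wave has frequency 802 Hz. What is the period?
T = 1/f = 0.001247 s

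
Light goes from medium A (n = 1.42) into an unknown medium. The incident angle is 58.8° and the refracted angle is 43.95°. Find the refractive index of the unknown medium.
n₂ = n₁·sin θ₁ / sin θ₂ = 1.75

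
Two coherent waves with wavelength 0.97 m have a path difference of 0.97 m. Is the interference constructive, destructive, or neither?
constructive — path difference = 1λ, a whole number of wavelengths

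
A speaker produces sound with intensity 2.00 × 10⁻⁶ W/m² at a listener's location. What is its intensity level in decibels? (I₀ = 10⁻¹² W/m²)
β = 10·log₁₀(I/I₀) = 63.01 dB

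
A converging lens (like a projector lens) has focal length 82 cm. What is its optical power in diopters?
P = 1/f = 1.22 D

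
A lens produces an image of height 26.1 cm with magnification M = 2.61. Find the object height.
ho = |hi|/|M| = 10 cm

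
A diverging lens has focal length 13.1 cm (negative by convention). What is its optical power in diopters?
P = 1/f = -7.634 D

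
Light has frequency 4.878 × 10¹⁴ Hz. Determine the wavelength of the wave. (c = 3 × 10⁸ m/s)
λ = c/f = 615 nm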